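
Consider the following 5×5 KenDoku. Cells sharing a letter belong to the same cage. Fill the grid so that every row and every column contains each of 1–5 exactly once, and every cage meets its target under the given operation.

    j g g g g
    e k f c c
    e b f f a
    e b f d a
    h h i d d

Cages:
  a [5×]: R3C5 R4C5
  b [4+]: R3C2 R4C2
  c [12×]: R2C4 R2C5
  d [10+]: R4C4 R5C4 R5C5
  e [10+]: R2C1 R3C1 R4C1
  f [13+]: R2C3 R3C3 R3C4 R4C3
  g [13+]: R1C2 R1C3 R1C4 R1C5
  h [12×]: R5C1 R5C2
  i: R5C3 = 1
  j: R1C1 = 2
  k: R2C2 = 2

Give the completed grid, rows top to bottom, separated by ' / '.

Cage j is a single given cell; hence R1C1 = 2.
Cage k is a single given cell; hence R2C2 = 2.
I is a freebie, so R5C3 = 1.
In row 2, 1 can only go at R2C1, so R2C1 = 1.
The only place for 5 in row 2 is R2C3.
In column 1, 3 can only go at R5C1, so R5C1 = 3.
Row 5 already has 3; hence R5C2 = 4.
Cage d has sum 10, which forces R4C4 = 3.
3 is placed in column 4, which forces R2C4 = 4.
Cage c needs two cells with product 12, leaving R2C5 = 3.
The two cells of cage b must have sum 4, which forces R3C2 = 3.
Row 3 now contains 3, leaving R3C3 = 4.
3 is placed in row 4; hence R4C2 = 1.
4 is placed in column 3, leaving R4C3 = 2.
Row 4 now contains 1; hence R4C5 = 5.
5 is placed in column 5; hence R5C5 = 2.
Column 2 already has 1, so R1C2 = 5.
4 is placed in column 3, leaving R1C3 = 3.
Cage g has sum 13, so R1C4 = 1.
The 4 cells of cage g must have sum 13, leaving R1C5 = 4.
Row 3 now contains 4, which forces R3C1 = 5.
Cage f needs sum 13, leaving R3C4 = 2.
5 is placed in column 5, which forces R3C5 = 1.
Row 4 already has 5; hence R4C1 = 4.
Row 5 now contains 2; hence R5C4 = 5.

2 5 3 1 4 / 1 2 5 4 3 / 5 3 4 2 1 / 4 1 2 3 5 / 3 4 1 5 2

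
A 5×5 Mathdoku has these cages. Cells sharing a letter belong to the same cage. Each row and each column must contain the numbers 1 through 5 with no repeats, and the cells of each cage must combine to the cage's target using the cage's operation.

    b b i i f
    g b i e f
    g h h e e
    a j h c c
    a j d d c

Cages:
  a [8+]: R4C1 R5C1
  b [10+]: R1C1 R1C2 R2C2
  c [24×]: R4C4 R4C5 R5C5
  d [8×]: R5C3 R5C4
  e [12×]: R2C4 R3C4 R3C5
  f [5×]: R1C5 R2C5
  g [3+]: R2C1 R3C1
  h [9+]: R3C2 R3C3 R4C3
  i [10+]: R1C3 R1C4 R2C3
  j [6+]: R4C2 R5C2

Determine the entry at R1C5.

The only place for 1 in row 5 is R5C2.
Cage j's pair has sum 6, so R4C2 = 5.
Row 4 now contains 5, so R4C1 = 3.
Cage a's pair has sum 8; hence R5C1 = 5.
Column 1 now contains 5; hence R1C1 = 4.
Cage b needs sum 10, which forces R1C2 = 2.
Cage b has sum 10; hence R2C2 = 4.
4 is placed in column 2, which forces R3C2 = 3.
Cage c needs product 24, so R5C5 = 3.
Cage i needs sum 10, which forces R2C3 = 2.
The 3 cells of cage e must have product 12; hence R2C4 = 3.
Column 3 already has 2; hence R5C3 = 4.
4 is placed in row 5, so R5C4 = 2.
The 3 cells of cage i must have sum 10, which forces R1C3 = 3.
3 is placed in column 4, which forces R1C4 = 5.
Row 1 already has 5, leaving R1C5 = 1.
Row 2 now contains 2; hence R2C1 = 1.
1 is placed in column 5, leaving R2C5 = 5.
Cage g's pair has sum 3, leaving R3C1 = 2.
Column 3 now contains 4; hence R3C3 = 5.
1 is placed in column 5, so R3C5 = 4.
Column 3 now contains 4, so R4C3 = 1.
Column 4 now contains 2, leaving R4C4 = 4.
Cage c needs product 24, leaving R4C5 = 2.
Row 3 already has 4; hence R3C4 = 1.
The full grid is 4 2 3 5 1 / 1 4 2 3 5 / 2 3 5 1 4 / 3 5 1 4 2 / 5 1 4 2 3.

1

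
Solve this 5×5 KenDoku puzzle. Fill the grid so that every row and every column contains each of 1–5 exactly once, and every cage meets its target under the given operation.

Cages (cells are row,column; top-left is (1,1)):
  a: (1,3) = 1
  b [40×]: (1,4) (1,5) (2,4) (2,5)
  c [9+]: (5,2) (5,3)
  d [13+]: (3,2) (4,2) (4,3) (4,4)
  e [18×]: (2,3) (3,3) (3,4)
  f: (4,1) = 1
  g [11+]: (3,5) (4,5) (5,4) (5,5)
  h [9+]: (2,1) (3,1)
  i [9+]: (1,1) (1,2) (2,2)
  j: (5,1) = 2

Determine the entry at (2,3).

3

A is a freebie; hence (1,3) = 1.
Cage e has product 18, leaving (2,3) = 3.
Cage e has product 18, so (3,3) = 2.
Cage e needs product 18, so (3,4) = 3.
F is a freebie, so (4,1) = 1.
Cage j is given, leaving (5,1) = 2.
Cage d has sum 13; hence (4,2) = 3.
Cage i has sum 9, which forces (1,1) = 3.
Row 5 needs a 3, and only (5,5) is open for it.
The 4 cells of cage g must have sum 11, so (4,5) = 2.
The 4 cells of cage d must have sum 13; hence (3,2) = 1.
1 is placed in row 3, so (3,5) = 5.
5 is placed in column 5, which forces (1,5) = 4.
Cage h needs two cells with sum 9, so (2,1) = 5.
Row 2 already has 5; hence (2,4) = 2.
Cage b needs product 40, which forces (2,5) = 1.
Row 3 already has 5, leaving (3,1) = 4.
Cage g needs sum 11, which forces (5,4) = 1.
Row 1 now contains 4, which forces (1,2) = 2.
Column 4 already has 2, which forces (1,4) = 5.
Row 2 already has 2, so (2,2) = 4.
Column 4 now contains 5, so (4,4) = 4.
Column 2 already has 4; hence (5,2) = 5.
Row 5 now contains 5, which forces (5,3) = 4.
Row 4 already has 4, which forces (4,3) = 5.
Completed grid: 3 2 1 5 4 / 5 4 3 2 1 / 4 1 2 3 5 / 1 3 5 4 2 / 2 5 4 1 3.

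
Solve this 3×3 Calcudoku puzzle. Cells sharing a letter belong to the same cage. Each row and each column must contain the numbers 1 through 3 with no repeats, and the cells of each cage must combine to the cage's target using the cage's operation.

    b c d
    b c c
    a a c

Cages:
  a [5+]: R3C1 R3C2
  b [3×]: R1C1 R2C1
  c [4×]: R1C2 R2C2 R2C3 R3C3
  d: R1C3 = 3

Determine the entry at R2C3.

Cage d is a single given cell, leaving R1C3 = 3.
Row 1 already has 3, leaving R1C1 = 1.
Row 1 already has 1, leaving R1C2 = 2.
Cage b needs two cells with product 3, so R2C1 = 3.
Column 2 already has 2, so R2C2 = 1.
Row 2 already has 1, so R2C3 = 2.
Column 1 already has 3, so R3C1 = 2.
Column 2 already has 2; hence R3C2 = 3.
Column 3 already has 2; hence R3C3 = 1.
The full grid is 1 2 3 / 3 1 2 / 2 3 1.

2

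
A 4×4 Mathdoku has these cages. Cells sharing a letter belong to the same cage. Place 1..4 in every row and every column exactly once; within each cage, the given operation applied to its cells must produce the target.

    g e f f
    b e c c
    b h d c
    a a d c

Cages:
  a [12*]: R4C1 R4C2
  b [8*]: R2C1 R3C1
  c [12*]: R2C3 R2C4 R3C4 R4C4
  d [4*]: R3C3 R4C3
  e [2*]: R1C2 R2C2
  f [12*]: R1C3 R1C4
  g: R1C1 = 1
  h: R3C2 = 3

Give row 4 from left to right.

Cage g is a single given cell; hence R1C1 = 1.
Row 1 already has 1; hence R1C2 = 2.
Column 2 now contains 2, which forces R2C2 = 1.
Row 2 already has 1; hence R2C3 = 2.
Cage h is a single given cell; hence R3C2 = 3.
Column 2 already has 3; hence R4C2 = 4.
Row 4 already has 4; hence R4C3 = 1.
Row 2 now contains 2, which forces R2C1 = 4.
Cage c needs product 12, leaving R2C4 = 3.
The two cells of cage b must have product 8, so R3C1 = 2.
Column 3 already has 1, which forces R3C3 = 4.
Cage c needs product 12, which forces R3C4 = 1.
Row 4 already has 4, leaving R4C1 = 3.
The 4 cells of cage c must have product 12, so R4C4 = 2.
4 is placed in column 3, which forces R1C3 = 3.
Column 4 already has 3; hence R1C4 = 4.
The full grid is 1 2 3 4 / 4 1 2 3 / 2 3 4 1 / 3 4 1 2.

3 4 1 2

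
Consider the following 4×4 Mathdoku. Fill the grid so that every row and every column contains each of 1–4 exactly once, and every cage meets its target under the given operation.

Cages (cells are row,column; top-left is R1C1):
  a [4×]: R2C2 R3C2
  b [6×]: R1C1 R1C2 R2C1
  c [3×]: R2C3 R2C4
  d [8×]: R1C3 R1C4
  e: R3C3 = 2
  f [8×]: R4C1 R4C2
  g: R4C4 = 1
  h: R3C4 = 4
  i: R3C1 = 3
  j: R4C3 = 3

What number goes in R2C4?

Cage i is given, which forces R3C1 = 3.
Cage e is a single given cell, so R3C3 = 2.
Cage h is a single given cell, which forces R3C4 = 4.
Cage j is a single given cell, which forces R4C3 = 3.
Cage g is given, leaving R4C4 = 1.
The 3 cells of cage b must have product 6; hence R1C2 = 3.
Column 3 already has 2, so R1C3 = 4.
Column 4 already has 4, which forces R1C4 = 2.
Cage a's pair has product 4, so R2C2 = 4.
Column 3 now contains 3, leaving R2C3 = 1.
Column 4 already has 1; hence R2C4 = 3.
4 is placed in row 3, so R3C2 = 1.
4 is placed in column 2; hence R4C2 = 2.
2 is placed in row 1, which forces R1C1 = 1.
1 is placed in row 2; hence R2C1 = 2.
Row 4 now contains 2, which forces R4C1 = 4.
Completed grid: 1 3 4 2 / 2 4 1 3 / 3 1 2 4 / 4 2 3 1.

3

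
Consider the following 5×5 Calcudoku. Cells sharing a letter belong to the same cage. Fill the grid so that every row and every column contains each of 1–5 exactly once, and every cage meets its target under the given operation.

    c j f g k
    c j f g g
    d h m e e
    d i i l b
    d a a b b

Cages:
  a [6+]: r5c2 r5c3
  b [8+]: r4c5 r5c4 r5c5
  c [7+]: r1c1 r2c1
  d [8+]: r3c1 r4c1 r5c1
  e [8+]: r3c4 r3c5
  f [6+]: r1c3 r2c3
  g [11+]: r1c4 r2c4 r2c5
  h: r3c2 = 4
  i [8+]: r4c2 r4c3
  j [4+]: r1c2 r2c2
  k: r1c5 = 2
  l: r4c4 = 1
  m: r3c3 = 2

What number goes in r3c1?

Cage k is given, so r1c5 = 2.
Cage h is given, so r3c2 = 4.
Cage m is given, leaving r3c3 = 2.
L is a freebie, so r4c4 = 1.
Cage b has sum 8, which forces r5c5 = 1.
The 3 cells of cage d must have sum 8, so r3c1 = 1.
The two cells of cage a must have sum 6; hence r5c2 = 2.
The two cells of cage a must have sum 6, so r5c3 = 4.
Row 5 already has 4, which forces r5c4 = 3.
Cage g needs sum 11, which forces r2c4 = 2.
Column 4 already has 3; hence r3c4 = 5.
The two cells of cage e must have sum 8, leaving r3c5 = 3.
Cage d has sum 8, which forces r4c1 = 2.
The 3 cells of cage b must have sum 8, which forces r4c5 = 4.
Row 5 already has 3; hence r5c1 = 5.
Column 4 already has 5; hence r1c4 = 4.
Column 5 now contains 4, so r2c5 = 5.
Row 1 now contains 4; hence r1c1 = 3.
Row 1 already has 3, which forces r1c2 = 1.
Cage f needs two cells with sum 6; hence r1c3 = 5.
Cage c's pair has sum 7, which forces r2c1 = 4.
1 is placed in column 2, which forces r2c2 = 3.
5 is placed in row 2, leaving r2c3 = 1.
3 is placed in column 2, leaving r4c2 = 5.
Column 3 already has 5, which forces r4c3 = 3.
Completed grid: 3 1 5 4 2 / 4 3 1 2 5 / 1 4 2 5 3 / 2 5 3 1 4 / 5 2 4 3 1.

1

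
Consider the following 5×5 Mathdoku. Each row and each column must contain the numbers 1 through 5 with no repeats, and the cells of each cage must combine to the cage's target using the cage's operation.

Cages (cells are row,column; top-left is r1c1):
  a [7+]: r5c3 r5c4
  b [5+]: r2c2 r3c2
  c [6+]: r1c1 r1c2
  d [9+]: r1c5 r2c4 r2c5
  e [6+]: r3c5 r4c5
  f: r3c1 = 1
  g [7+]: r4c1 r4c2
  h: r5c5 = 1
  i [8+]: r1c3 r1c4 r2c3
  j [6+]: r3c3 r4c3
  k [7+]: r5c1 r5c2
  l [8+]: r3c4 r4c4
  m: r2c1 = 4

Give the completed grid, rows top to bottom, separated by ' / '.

5 1 4 2 3 / 4 3 2 1 5 / 1 2 5 3 4 / 3 4 1 5 2 / 2 5 3 4 1

Cage m is given, which forces r2c1 = 4.
F is a freebie, leaving r3c1 = 1.
H is a freebie, which forces r5c5 = 1.
Row 4 needs a 1, and only r4c3 is open for it.
Cage j needs two cells with sum 6, so r3c3 = 5.
5 is placed in row 3, leaving r3c4 = 3.
Column 4 now contains 3, so r4c4 = 5.
The 3 cells of cage i must have sum 8, so r1c3 = 4.
Cage g needs two cells with sum 7, leaving r4c1 = 3.
Cage g's pair has sum 7; hence r4c2 = 4.
Row 4 already has 4, so r4c5 = 2.
Cage a's pair has sum 7, so r5c3 = 3.
Cage a needs two cells with sum 7; hence r5c4 = 4.
Cage c's pair has sum 6, so r1c1 = 5.
Row 1 now contains 4, so r1c2 = 1.
Cage i needs sum 8, which forces r1c4 = 2.
Row 1 already has 5, leaving r1c5 = 3.
Cage b needs two cells with sum 5, which forces r2c2 = 3.
3 is placed in column 3, leaving r2c3 = 2.
Cage d has sum 9, leaving r2c4 = 1.
Column 5 already has 3, so r2c5 = 5.
4 is placed in column 2; hence r3c2 = 2.
Column 5 already has 2, leaving r3c5 = 4.
Column 1 already has 5, so r5c1 = 2.
2 is placed in column 2, so r5c2 = 5.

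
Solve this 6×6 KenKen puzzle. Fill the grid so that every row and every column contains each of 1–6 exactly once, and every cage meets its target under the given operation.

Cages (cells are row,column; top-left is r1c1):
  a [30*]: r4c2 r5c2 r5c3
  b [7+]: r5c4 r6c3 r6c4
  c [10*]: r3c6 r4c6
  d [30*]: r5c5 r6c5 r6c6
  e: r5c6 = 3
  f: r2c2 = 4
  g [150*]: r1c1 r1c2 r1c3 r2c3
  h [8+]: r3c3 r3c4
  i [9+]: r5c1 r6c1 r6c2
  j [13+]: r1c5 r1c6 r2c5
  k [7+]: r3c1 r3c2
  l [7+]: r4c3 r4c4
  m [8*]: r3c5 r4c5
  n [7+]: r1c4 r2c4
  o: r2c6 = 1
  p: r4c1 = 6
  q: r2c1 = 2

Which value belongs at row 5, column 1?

4

Q is a freebie, leaving r2c1 = 2.
F is a freebie; hence r2c2 = 4.
Cage g has product 150; hence r2c3 = 5.
O is a freebie, leaving r2c6 = 1.
Cage p is given; hence r4c1 = 6.
Cage e is given, so r5c6 = 3.
In row 3, 1 can only go at r3c1, so r3c1 = 1.
Cage k needs two cells with sum 7, so r3c2 = 6.
Cage i needs sum 9, leaving r6c1 = 3.
3 is placed in column 1; hence r1c1 = 5.
Cage h needs two cells with sum 8, leaving r3c3 = 3.
Cage h needs two cells with sum 8, leaving r3c4 = 5.
Row 3 now contains 5; hence r3c6 = 2.
2 is placed in column 6; hence r4c6 = 5.
Column 1 already has 5, which forces r5c1 = 4.
Column 6 already has 5; hence r6c6 = 6.
6 is placed in column 6, so r1c6 = 4.
2 is placed in row 3, leaving r3c5 = 4.
The two cells of cage l must have sum 7, leaving r4c3 = 4.
Cage l's pair has sum 7, so r4c4 = 3.
Cage m's pair has product 8, leaving r4c5 = 2.
Cage a has product 30, leaving r5c2 = 5.
Row 5 already has 5; hence r5c5 = 1.
Cage i has sum 9, so r6c2 = 2.
Row 6 already has 2; hence r6c3 = 1.
Row 6 now contains 1, so r6c4 = 4.
1 is placed in column 5, which forces r6c5 = 5.
Row 1 already has 4, so r1c4 = 1.
3 is placed in column 4; hence r2c4 = 6.
Row 2 already has 6, so r2c5 = 3.
Row 4 now contains 3, so r4c2 = 1.
Cage a needs product 30; hence r5c3 = 6.
1 is placed in row 5; hence r5c4 = 2.
1 is placed in row 1, leaving r1c2 = 3.
Column 3 already has 6; hence r1c3 = 2.
Column 5 already has 3, leaving r1c5 = 6.
Filled in: 5 3 2 1 6 4 / 2 4 5 6 3 1 / 1 6 3 5 4 2 / 6 1 4 3 2 5 / 4 5 6 2 1 3 / 3 2 1 4 5 6.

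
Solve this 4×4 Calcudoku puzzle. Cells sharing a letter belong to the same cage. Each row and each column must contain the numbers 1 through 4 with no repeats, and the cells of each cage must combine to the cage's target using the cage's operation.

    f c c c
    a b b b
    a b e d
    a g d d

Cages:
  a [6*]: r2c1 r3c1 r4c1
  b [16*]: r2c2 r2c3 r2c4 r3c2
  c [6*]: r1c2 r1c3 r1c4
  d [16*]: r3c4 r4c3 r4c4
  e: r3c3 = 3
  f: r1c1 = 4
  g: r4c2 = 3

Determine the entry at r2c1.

Cage f is a single given cell, so r1c1 = 4.
The 4 cells of cage b must have product 16, which forces r3c2 = 2.
E is a freebie, which forces r3c3 = 3.
2 is placed in row 3, which forces r3c4 = 4.
Cage g is given, which forces r4c2 = 3.
4 is placed in column 4, so r4c4 = 1.
3 is placed in column 2, leaving r1c2 = 1.
Cage c has product 6; hence r1c3 = 2.
Cage c has product 6, which forces r1c4 = 3.
The 3 cells of cage a must have product 6; hence r2c1 = 3.
Column 2 now contains 1, which forces r2c2 = 4.
4 is placed in row 2, leaving r2c3 = 1.
Column 4 already has 1, leaving r2c4 = 2.
3 is placed in row 3, leaving r3c1 = 1.
Row 4 already has 1; hence r4c1 = 2.
The 3 cells of cage d must have product 16, so r4c3 = 4.
The full grid is 4 1 2 3 / 3 4 1 2 / 1 2 3 4 / 2 3 4 1.

3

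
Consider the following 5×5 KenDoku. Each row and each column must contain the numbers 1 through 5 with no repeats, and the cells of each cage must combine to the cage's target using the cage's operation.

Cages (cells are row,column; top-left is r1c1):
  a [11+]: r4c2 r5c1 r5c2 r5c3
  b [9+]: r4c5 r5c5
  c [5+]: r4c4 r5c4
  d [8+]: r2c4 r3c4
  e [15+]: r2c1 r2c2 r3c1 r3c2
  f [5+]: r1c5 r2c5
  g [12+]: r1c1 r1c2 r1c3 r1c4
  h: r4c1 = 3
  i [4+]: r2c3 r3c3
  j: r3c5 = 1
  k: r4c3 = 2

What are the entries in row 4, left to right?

Cage j is given; hence r3c5 = 1.
H is a freebie; hence r4c1 = 3.
Cage k is a single given cell, leaving r4c3 = 2.
The two cells of cage i must have sum 4, leaving r2c3 = 1.
1 is placed in row 3, which forces r3c3 = 3.
Row 3 already has 3; hence r3c4 = 5.
Column 4 now contains 5, so r2c4 = 3.
3 is placed in row 2, so r2c5 = 2.
Column 5 already has 2, which forces r1c5 = 3.
In row 4, 5 can only go at r4c5, so r4c5 = 5.
Column 5 already has 5, leaving r5c5 = 4.
Cage a has sum 11, leaving r4c2 = 1.
Cage c needs two cells with sum 5, leaving r4c4 = 4.
The 4 cells of cage a must have sum 11, leaving r5c1 = 2.
The 4 cells of cage a must have sum 11; hence r5c2 = 3.
4 is placed in row 5, leaving r5c3 = 5.
4 is placed in row 5, which forces r5c4 = 1.
The 4 cells of cage g must have sum 12, leaving r1c1 = 1.
Cage g has sum 12, leaving r1c2 = 5.
5 is placed in column 3, so r1c3 = 4.
Column 4 now contains 1, so r1c4 = 2.
The 4 cells of cage e must have sum 15, which forces r2c1 = 5.
Cage e has sum 15, so r2c2 = 4.
Column 1 now contains 2; hence r3c1 = 4.
Cage e has sum 15, which forces r3c2 = 2.
Completed grid: 1 5 4 2 3 / 5 4 1 3 2 / 4 2 3 5 1 / 3 1 2 4 5 / 2 3 5 1 4.

3 1 2 4 5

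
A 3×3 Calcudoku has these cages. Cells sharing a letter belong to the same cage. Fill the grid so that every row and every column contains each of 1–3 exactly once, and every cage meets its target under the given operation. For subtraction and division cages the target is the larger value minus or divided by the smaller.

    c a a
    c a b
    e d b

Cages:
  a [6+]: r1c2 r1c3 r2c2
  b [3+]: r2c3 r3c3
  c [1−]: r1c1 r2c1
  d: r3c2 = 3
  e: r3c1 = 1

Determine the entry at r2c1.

3

Cage e is a single given cell; hence r3c1 = 1.
Cage d is given, which forces r3c2 = 3.
1 is placed in row 3, which forces r3c3 = 2.
Cage a has sum 6, so r1c3 = 3.
Column 3 now contains 2; hence r2c3 = 1.
Row 1 now contains 3; hence r1c1 = 2.
Cage a needs sum 6, leaving r1c2 = 1.
Cage c needs two cells with difference 1, leaving r2c1 = 3.
1 is placed in row 2; hence r2c2 = 2.
Filled in: 2 1 3 / 3 2 1 / 1 3 2.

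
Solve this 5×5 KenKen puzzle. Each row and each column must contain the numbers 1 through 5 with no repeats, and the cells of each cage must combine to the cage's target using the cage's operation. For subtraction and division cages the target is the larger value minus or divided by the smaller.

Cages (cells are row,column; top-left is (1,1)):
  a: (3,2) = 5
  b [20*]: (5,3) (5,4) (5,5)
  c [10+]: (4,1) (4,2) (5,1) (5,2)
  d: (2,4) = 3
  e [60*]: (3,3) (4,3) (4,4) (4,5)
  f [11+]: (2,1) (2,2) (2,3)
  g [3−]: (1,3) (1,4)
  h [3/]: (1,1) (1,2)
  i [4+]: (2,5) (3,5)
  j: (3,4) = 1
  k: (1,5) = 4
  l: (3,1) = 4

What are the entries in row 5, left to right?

2 3 1 4 5

K is a freebie, leaving (1,5) = 4.
D is a freebie, which forces (2,4) = 3.
3 is placed in row 2; hence (2,5) = 1.
Cage l is a single given cell, leaving (3,1) = 4.
Cage a is a single given cell, leaving (3,2) = 5.
Cage j is given; hence (3,4) = 1.
Column 5 now contains 1, which forces (3,5) = 3.
Column 5 now contains 1, which forces (5,5) = 5.
3 is placed in row 3, which forces (3,3) = 2.
Cage e has product 60, so (4,3) = 3.
Cage e has product 60, which forces (4,4) = 5.
Column 5 already has 5, leaving (4,5) = 2.
Cage b needs product 20; hence (5,3) = 1.
Row 5 already has 5; hence (5,4) = 4.
2 is placed in column 3; hence (1,3) = 5.
Column 4 already has 5, which forces (1,4) = 2.
Column 3 already has 5; hence (2,3) = 4.
Row 4 now contains 2, which forces (4,1) = 1.
The 4 cells of cage c must have sum 10, so (4,2) = 4.
Column 1 already has 1; hence (1,1) = 3.
Cage h's pair has quotient 3; hence (1,2) = 1.
Cage f has sum 11; hence (2,1) = 5.
Row 2 already has 4, leaving (2,2) = 2.
Column 1 already has 3, leaving (5,1) = 2.
Column 2 already has 2, leaving (5,2) = 3.
Filled in: 3 1 5 2 4 / 5 2 4 3 1 / 4 5 2 1 3 / 1 4 3 5 2 / 2 3 1 4 5.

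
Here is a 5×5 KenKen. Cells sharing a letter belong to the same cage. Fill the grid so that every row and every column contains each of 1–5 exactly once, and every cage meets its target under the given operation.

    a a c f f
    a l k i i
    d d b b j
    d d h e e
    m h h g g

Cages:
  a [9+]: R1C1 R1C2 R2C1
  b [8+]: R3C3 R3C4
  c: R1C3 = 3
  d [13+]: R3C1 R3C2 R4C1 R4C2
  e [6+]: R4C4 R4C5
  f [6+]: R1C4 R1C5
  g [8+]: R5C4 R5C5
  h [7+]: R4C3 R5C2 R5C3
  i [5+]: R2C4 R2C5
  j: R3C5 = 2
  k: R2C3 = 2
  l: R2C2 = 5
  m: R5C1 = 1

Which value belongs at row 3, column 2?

1

C is a freebie, leaving R1C3 = 3.
Cage l is given; hence R2C2 = 5.
Cage k is a single given cell, leaving R2C3 = 2.
Column 3 now contains 3, leaving R3C3 = 5.
5 is placed in row 3, which forces R3C4 = 3.
Cage j is a single given cell, which forces R3C5 = 2.
M is a freebie; hence R5C1 = 1.
Row 5 already has 1, leaving R5C3 = 4.
Column 4 now contains 3, leaving R5C4 = 5.
Row 5 now contains 5, so R5C5 = 3.
Cage a has sum 9, so R2C1 = 3.
1 is placed in column 1; hence R3C1 = 4.
Cage d has sum 13, leaving R3C2 = 1.
Cage d needs sum 13; hence R4C1 = 5.
The 4 cells of cage d must have sum 13, which forces R4C2 = 3.
4 is placed in column 3, so R4C3 = 1.
1 is placed in row 4, so R4C4 = 2.
Row 4 now contains 5, which forces R4C5 = 4.
Row 5 now contains 3, which forces R5C2 = 2.
Column 1 already has 5, so R1C1 = 2.
2 is placed in column 2, which forces R1C2 = 4.
Column 4 now contains 2, so R1C4 = 1.
Column 5 already has 4, which forces R1C5 = 5.
Cage i's pair has sum 5; hence R2C4 = 4.
Column 5 already has 4, so R2C5 = 1.
Completed grid: 2 4 3 1 5 / 3 5 2 4 1 / 4 1 5 3 2 / 5 3 1 2 4 / 1 2 4 5 3.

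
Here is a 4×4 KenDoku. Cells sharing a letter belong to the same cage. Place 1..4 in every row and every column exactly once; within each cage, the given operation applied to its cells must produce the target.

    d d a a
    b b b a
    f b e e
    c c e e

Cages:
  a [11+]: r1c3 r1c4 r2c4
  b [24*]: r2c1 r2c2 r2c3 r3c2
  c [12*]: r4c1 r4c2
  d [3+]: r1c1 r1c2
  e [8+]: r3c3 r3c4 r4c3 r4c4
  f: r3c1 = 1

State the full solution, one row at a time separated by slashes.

2 1 4 3 / 3 2 1 4 / 1 4 3 2 / 4 3 2 1

Cage a needs sum 11, which forces r1c3 = 4.
Cage a needs sum 11; hence r1c4 = 3.
Cage a has sum 11; hence r2c4 = 4.
F is a freebie, which forces r3c1 = 1.
Row 3 now contains 1, which forces r3c4 = 2.
Column 4 already has 2, which forces r4c4 = 1.
Column 1 now contains 1, so r1c1 = 2.
The two cells of cage d must have sum 3, so r1c2 = 1.
Column 1 now contains 2, so r2c1 = 3.
3 is placed in row 2, which forces r2c2 = 2.
Row 2 already has 2, leaving r2c3 = 1.
Cage b needs product 24, so r3c2 = 4.
Row 3 now contains 2, which forces r3c3 = 3.
Column 1 already has 3, so r4c1 = 4.
Column 2 now contains 4; hence r4c2 = 3.
The 4 cells of cage e must have sum 8, which forces r4c3 = 2.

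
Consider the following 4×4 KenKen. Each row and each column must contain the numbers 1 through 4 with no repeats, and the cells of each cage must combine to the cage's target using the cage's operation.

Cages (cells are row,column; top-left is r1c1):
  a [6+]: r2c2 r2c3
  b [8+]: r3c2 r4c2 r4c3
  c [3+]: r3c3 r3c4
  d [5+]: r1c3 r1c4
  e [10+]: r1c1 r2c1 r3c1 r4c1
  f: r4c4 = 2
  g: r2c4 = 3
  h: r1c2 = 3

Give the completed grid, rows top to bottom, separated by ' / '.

Cage h is a single given cell, leaving r1c2 = 3.
Cage g is given, so r2c4 = 3.
F is a freebie, leaving r4c4 = 2.
Cage c's pair has sum 3, so r3c3 = 2.
Column 4 now contains 2; hence r3c4 = 1.
Cage b needs sum 8, leaving r4c3 = 3.
Cage d's pair has sum 5; hence r1c3 = 1.
Column 4 already has 1, leaving r1c4 = 4.
The two cells of cage a must have sum 6, leaving r2c2 = 2.
Column 3 now contains 2, which forces r2c3 = 4.
Cage e has sum 10, which forces r3c1 = 3.
Row 3 already has 1, leaving r3c2 = 4.
The 3 cells of cage b must have sum 8, which forces r4c2 = 1.
4 is placed in row 1, so r1c1 = 2.
Row 2 already has 4, leaving r2c1 = 1.
Row 4 already has 1, leaving r4c1 = 4.

2 3 1 4 / 1 2 4 3 / 3 4 2 1 / 4 1 3 2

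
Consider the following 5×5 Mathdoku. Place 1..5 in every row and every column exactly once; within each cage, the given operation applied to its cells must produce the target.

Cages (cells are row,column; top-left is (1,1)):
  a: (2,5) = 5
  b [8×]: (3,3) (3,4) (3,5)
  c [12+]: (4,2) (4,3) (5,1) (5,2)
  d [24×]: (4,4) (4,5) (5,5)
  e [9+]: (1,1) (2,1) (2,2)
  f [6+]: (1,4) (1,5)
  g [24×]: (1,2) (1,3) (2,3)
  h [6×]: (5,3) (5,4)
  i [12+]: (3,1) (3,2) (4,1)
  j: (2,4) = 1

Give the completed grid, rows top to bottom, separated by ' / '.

Cage j is given; hence (2,4) = 1.
A is a freebie, leaving (2,5) = 5.
In row 1, 1 can only go at (1,5), so (1,5) = 1.
Cage f's pair has sum 6, leaving (1,4) = 5.
Cage b has product 8; hence (3,3) = 1.
The only place for 1 in row 4 is (4,2).
In row 5, 1 can only go at (5,1), so (5,1) = 1.
The 4 cells of cage c must have sum 12; hence (4,3) = 5.
The 4 cells of cage c must have sum 12, which forces (5,2) = 5.
Cage i needs sum 12, which forces (3,1) = 5.
In row 3, 3 can only go at (3,2), so (3,2) = 3.
Cage i has sum 12, which forces (4,1) = 4.
Cage e has sum 9, so (2,2) = 4.
Cage d needs product 24, leaving (5,5) = 4.
Column 2 already has 4, which forces (1,2) = 2.
The 3 cells of cage g must have product 24, which forces (1,3) = 4.
Cage g needs product 24, leaving (2,3) = 3.
The 3 cells of cage b must have product 8; hence (3,4) = 4.
Column 5 now contains 4, so (3,5) = 2.
2 is placed in column 5, which forces (4,5) = 3.
Column 3 now contains 3, leaving (5,3) = 2.
Row 5 already has 2; hence (5,4) = 3.
Row 1 now contains 2, so (1,1) = 3.
3 is placed in row 2, which forces (2,1) = 2.
3 is placed in row 4, so (4,4) = 2.

3 2 4 5 1 / 2 4 3 1 5 / 5 3 1 4 2 / 4 1 5 2 3 / 1 5 2 3 4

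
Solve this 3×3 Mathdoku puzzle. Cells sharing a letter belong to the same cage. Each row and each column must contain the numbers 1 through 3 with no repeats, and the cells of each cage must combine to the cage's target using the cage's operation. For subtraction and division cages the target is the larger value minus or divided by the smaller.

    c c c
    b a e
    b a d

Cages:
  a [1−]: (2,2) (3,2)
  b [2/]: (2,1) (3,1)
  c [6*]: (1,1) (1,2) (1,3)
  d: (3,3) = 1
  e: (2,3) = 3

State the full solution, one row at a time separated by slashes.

3 1 2 / 1 2 3 / 2 3 1

Cage e is given, so (2,3) = 3.
Cage d is given; hence (3,3) = 1.
1 is placed in column 3; hence (1,3) = 2.
Cage b's pair has quotient 2, which forces (2,1) = 1.
1 is placed in row 2; hence (2,2) = 2.
Row 3 now contains 1, so (3,1) = 2.
2 is placed in column 2, so (3,2) = 3.
Column 1 now contains 1; hence (1,1) = 3.
Column 2 already has 3, so (1,2) = 1.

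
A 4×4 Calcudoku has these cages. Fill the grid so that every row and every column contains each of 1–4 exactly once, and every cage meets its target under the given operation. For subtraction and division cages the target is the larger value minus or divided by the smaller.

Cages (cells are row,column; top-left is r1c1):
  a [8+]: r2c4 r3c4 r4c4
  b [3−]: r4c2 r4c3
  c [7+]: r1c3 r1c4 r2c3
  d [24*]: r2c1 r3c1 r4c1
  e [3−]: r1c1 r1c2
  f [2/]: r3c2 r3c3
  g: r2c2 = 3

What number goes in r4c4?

Cage g is given, which forces r2c2 = 3.
In row 1, 3 can only go at r1c3, so r1c3 = 3.
The 3 cells of cage c must have sum 7, so r1c4 = 2.
Cage c has sum 7, which forces r2c3 = 2.
Row 2 already has 2, so r2c1 = 4.
Row 2 already has 4, which forces r2c4 = 1.
Cage f's pair has quotient 2; hence r3c2 = 2.
Column 1 already has 4, which forces r1c1 = 1.
The two cells of cage e must have difference 3, leaving r1c2 = 4.
Row 3 already has 2, which forces r3c1 = 3.
3 is placed in row 3, leaving r3c4 = 4.
Cage d needs product 24, which forces r4c1 = 2.
Column 2 now contains 4, leaving r4c2 = 1.
1 is placed in row 4, so r4c3 = 4.
Column 4 already has 4, which forces r4c4 = 3.
Row 3 already has 4, so r3c3 = 1.
The full grid is 1 4 3 2 / 4 3 2 1 / 3 2 1 4 / 2 1 4 3.

3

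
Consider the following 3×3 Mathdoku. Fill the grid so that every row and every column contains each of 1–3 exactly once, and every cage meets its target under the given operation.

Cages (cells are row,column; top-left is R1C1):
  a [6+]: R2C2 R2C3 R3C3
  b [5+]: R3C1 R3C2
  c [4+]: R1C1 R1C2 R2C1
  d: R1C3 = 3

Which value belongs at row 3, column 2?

Cage c has sum 4; hence R1C1 = 2.
Cage c has sum 4, leaving R1C2 = 1.
Cage d is a single given cell, which forces R1C3 = 3.
The 3 cells of cage c must have sum 4, leaving R2C1 = 1.
Row 2 already has 1, so R2C3 = 2.
2 is placed in column 1, leaving R3C1 = 3.
Row 3 now contains 3, leaving R3C2 = 2.
Column 3 already has 2, which forces R3C3 = 1.
2 is placed in row 2, leaving R2C2 = 3.
Filled in: 2 1 3 / 1 3 2 / 3 2 1.

2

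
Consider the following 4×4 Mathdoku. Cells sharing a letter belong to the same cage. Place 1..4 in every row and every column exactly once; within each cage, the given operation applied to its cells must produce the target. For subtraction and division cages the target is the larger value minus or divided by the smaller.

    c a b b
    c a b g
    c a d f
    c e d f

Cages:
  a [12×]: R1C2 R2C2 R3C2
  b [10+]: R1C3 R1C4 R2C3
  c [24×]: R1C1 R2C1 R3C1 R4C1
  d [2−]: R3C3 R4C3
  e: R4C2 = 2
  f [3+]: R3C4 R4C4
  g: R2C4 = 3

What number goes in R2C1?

Cage g is a single given cell, so R2C4 = 3.
E is a freebie, which forces R4C2 = 2.
2 is placed in row 4, so R4C4 = 1.
The 3 cells of cage b must have sum 10; hence R1C3 = 2.
Column 4 already has 3; hence R1C4 = 4.
3 is placed in row 2, leaving R2C3 = 4.
2 is placed in column 3, so R3C3 = 1.
1 is placed in column 4, so R3C4 = 2.
Column 3 already has 4, which forces R4C3 = 3.
The 4 cells of cage c must have product 24, leaving R1C1 = 1.
The 3 cells of cage a must have product 12, leaving R1C2 = 3.
The 4 cells of cage c must have product 24; hence R2C1 = 2.
Row 2 already has 4, leaving R2C2 = 1.
Cage c needs product 24; hence R3C1 = 3.
Cage a needs product 12; hence R3C2 = 4.
Row 4 already has 3, which forces R4C1 = 4.
The full grid is 1 3 2 4 / 2 1 4 3 / 3 4 1 2 / 4 2 3 1.

2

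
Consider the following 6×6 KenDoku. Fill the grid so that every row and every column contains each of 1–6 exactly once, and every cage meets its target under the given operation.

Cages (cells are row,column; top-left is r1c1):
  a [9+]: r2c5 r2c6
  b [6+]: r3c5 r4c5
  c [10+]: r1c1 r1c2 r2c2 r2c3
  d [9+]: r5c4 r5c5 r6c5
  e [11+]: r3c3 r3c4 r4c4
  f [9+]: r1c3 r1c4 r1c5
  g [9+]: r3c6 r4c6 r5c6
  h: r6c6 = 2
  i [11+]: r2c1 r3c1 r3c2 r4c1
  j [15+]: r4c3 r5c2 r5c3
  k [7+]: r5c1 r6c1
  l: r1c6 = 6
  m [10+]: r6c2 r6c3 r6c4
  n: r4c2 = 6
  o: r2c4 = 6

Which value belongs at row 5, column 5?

Cage l is a single given cell; hence r1c6 = 6.
Cage o is a single given cell; hence r2c4 = 6.
Cage n is given, which forces r4c2 = 6.
H is a freebie, so r6c6 = 2.
Cage j has sum 15, leaving r5c3 = 6.
Row 3 needs a 6, and only r3c1 is open for it.
The only place for 6 in row 6 is r6c5.
The only place for 3 in row 6 is r6c1.
Cage i needs sum 11, which forces r3c2 = 2.
Cage k's pair has sum 7, leaving r5c1 = 4.
Row 5 already has 4, leaving r5c2 = 5.
Cage j has sum 15; hence r4c3 = 4.
In row 5, 3 can only go at r5c6, so r5c6 = 3.
The only place for 3 in row 3 is r3c3.
Cage e has sum 11, so r3c4 = 5.
Row 3 now contains 5, leaving r3c6 = 1.
Cage e has sum 11, so r4c4 = 3.
Column 6 already has 1, so r4c6 = 5.
Cage f needs sum 9; hence r1c5 = 3.
The two cells of cage a must have sum 9, so r2c5 = 5.
Column 6 now contains 5; hence r2c6 = 4.
1 is placed in row 3, so r3c5 = 4.
Cage b's pair has sum 6; hence r4c5 = 2.
Column 5 now contains 2, so r5c5 = 1.
Cage m needs sum 10, which forces r6c3 = 5.
Column 3 now contains 5; hence r1c3 = 2.
Cage f needs sum 9, which forces r1c4 = 4.
The 4 cells of cage i must have sum 11; hence r2c1 = 2.
Cage c has sum 10, so r2c2 = 3.
Column 3 now contains 2, leaving r2c3 = 1.
2 is placed in row 4, so r4c1 = 1.
Row 5 already has 1, which forces r5c4 = 2.
Column 4 now contains 4; hence r6c4 = 1.
1 is placed in column 1, which forces r1c1 = 5.
4 is placed in row 1, leaving r1c2 = 1.
Row 6 already has 1, which forces r6c2 = 4.
The full grid is 5 1 2 4 3 6 / 2 3 1 6 5 4 / 6 2 3 5 4 1 / 1 6 4 3 2 5 / 4 5 6 2 1 3 / 3 4 5 1 6 2.

1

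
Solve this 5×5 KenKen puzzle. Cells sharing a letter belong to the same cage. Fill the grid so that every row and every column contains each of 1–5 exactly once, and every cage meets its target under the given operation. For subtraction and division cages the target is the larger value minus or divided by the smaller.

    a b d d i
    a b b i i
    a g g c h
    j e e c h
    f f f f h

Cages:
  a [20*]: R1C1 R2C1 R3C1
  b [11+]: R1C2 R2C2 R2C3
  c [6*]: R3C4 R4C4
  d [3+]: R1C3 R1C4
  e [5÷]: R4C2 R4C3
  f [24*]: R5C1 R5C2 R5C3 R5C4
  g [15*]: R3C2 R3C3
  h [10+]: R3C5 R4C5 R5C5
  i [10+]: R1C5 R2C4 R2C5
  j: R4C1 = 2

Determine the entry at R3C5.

1

Cage j is given, which forces R4C1 = 2.
Row 4 already has 2, which forces R4C4 = 3.
3 is placed in column 4, leaving R3C4 = 2.
Cage d needs two cells with sum 3; hence R1C3 = 2.
Column 4 already has 2, so R1C4 = 1.
Column 4 already has 1, so R5C4 = 4.
4 is placed in column 4; hence R2C4 = 5.
Cage f needs product 24, which forces R5C2 = 2.
Cage b needs sum 11, which forces R1C2 = 4.
Row 1 now contains 4; hence R1C5 = 3.
Cage b needs sum 11, which forces R2C2 = 3.
The 3 cells of cage b must have sum 11, leaving R2C3 = 4.
Column 2 now contains 3, which forces R3C2 = 5.
Row 3 already has 5; hence R3C3 = 3.
Column 2 already has 5, so R4C2 = 1.
Row 4 already has 1; hence R4C3 = 5.
Row 4 now contains 5, so R4C5 = 4.
Column 3 now contains 3, so R5C3 = 1.
Row 5 now contains 1, so R5C5 = 5.
Row 1 now contains 4, leaving R1C1 = 5.
Row 2 already has 4, leaving R2C1 = 1.
The 3 cells of cage i must have sum 10, which forces R2C5 = 2.
Cage a has product 20, which forces R3C1 = 4.
Column 5 now contains 4; hence R3C5 = 1.
Row 5 now contains 1; hence R5C1 = 3.
Filled in: 5 4 2 1 3 / 1 3 4 5 2 / 4 5 3 2 1 / 2 1 5 3 4 / 3 2 1 4 5.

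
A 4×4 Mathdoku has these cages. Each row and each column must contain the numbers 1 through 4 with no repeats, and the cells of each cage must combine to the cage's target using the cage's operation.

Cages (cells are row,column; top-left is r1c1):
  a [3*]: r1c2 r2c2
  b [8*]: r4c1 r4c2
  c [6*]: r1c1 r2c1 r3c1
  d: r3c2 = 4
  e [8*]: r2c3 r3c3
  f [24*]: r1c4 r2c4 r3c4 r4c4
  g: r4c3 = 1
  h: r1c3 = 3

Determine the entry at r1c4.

H is a freebie, leaving r1c3 = 3.
Cage d is given; hence r3c2 = 4.
Row 3 already has 4; hence r3c3 = 2.
4 is placed in column 2; hence r4c2 = 2.
G is a freebie; hence r4c3 = 1.
Row 1 now contains 3, so r1c2 = 1.
Cage a needs two cells with product 3, leaving r2c2 = 3.
Column 3 now contains 2, which forces r2c3 = 4.
Row 4 already has 2; hence r4c1 = 4.
Row 4 now contains 4, so r4c4 = 3.
1 is placed in row 1, leaving r1c1 = 2.
Cage f needs product 24; hence r1c4 = 4.
The 3 cells of cage c must have product 6, so r2c1 = 1.
The 4 cells of cage f must have product 24, which forces r2c4 = 2.
Cage c has product 6; hence r3c1 = 3.
Column 4 already has 3; hence r3c4 = 1.
Filled in: 2 1 3 4 / 1 3 4 2 / 3 4 2 1 / 4 2 1 3.

4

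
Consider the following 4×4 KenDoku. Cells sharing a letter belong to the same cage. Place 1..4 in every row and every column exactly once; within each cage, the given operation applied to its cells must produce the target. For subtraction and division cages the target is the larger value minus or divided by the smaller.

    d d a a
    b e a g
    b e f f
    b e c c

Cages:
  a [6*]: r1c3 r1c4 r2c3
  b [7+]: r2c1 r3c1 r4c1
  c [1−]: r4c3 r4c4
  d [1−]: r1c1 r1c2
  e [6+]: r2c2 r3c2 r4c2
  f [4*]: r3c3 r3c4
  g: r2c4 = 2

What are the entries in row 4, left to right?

G is a freebie, leaving r2c4 = 2.
Cage a has product 6, leaving r1c3 = 2.
The only place for 1 in row 1 is r1c4.
Cage a has product 6; hence r2c3 = 3.
Cage f needs two cells with product 4, which forces r3c3 = 1.
1 is placed in column 4; hence r3c4 = 4.
3 is placed in column 3, leaving r4c3 = 4.
4 is placed in column 4; hence r4c4 = 3.
Cage b has sum 7; hence r2c1 = 4.
3 is placed in row 2; hence r2c2 = 1.
4 is placed in row 3, leaving r3c1 = 2.
Cage e has sum 6, so r3c2 = 3.
Cage b has sum 7, which forces r4c1 = 1.
The 3 cells of cage e must have sum 6, leaving r4c2 = 2.
4 is placed in column 1, leaving r1c1 = 3.
3 is placed in column 2, leaving r1c2 = 4.
The full grid is 3 4 2 1 / 4 1 3 2 / 2 3 1 4 / 1 2 4 3.

1 2 4 3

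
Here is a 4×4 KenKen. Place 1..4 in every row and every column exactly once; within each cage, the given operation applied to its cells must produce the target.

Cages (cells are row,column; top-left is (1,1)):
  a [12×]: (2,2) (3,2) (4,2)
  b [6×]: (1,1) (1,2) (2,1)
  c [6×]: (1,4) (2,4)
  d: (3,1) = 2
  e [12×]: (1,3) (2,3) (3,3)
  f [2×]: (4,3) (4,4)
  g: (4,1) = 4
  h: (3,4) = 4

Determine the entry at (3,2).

1

D is a freebie; hence (3,1) = 2.
H is a freebie, so (3,4) = 4.
Cage g is given, so (4,1) = 4.
Cage b needs product 6, leaving (1,2) = 2.
Row 1 now contains 2, which forces (1,4) = 3.
The 3 cells of cage a must have product 12; hence (2,2) = 4.
3 is placed in column 4, which forces (2,4) = 2.
Column 4 already has 2; hence (4,4) = 1.
3 is placed in row 1; hence (1,1) = 1.
Cage e needs product 12, so (1,3) = 4.
Cage b needs product 6, leaving (2,1) = 3.
3 is placed in row 2, leaving (2,3) = 1.
Cage a has product 12, so (3,2) = 1.
Column 3 now contains 1, leaving (3,3) = 3.
Row 4 now contains 1, so (4,2) = 3.
Row 4 now contains 1, which forces (4,3) = 2.
Filled in: 1 2 4 3 / 3 4 1 2 / 2 1 3 4 / 4 3 2 1.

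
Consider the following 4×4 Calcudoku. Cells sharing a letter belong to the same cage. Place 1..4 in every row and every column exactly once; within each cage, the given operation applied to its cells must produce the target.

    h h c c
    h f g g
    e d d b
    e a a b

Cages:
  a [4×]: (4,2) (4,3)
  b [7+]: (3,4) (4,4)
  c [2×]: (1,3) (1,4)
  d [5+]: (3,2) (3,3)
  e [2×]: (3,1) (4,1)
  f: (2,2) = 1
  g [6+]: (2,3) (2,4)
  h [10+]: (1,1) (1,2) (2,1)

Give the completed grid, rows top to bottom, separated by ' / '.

4 3 2 1 / 3 1 4 2 / 1 2 3 4 / 2 4 1 3

F is a freebie, so (2,2) = 1.
Column 2 now contains 1; hence (4,2) = 4.
4 is placed in row 4, which forces (4,3) = 1.
4 is placed in row 4, leaving (4,4) = 3.
Cage h has sum 10; hence (1,1) = 4.
Column 2 already has 4, so (1,2) = 3.
Column 3 now contains 1, leaving (1,3) = 2.
Cage c needs two cells with product 2, which forces (1,4) = 1.
The 3 cells of cage h must have sum 10, which forces (2,1) = 3.
Column 3 already has 2, so (2,3) = 4.
Row 2 now contains 4, so (2,4) = 2.
Cage e's pair has product 2, so (3,1) = 1.
Column 2 already has 3, so (3,2) = 2.
Column 3 already has 2, which forces (3,3) = 3.
Column 4 already has 3, which forces (3,4) = 4.
Row 4 already has 1, which forces (4,1) = 2.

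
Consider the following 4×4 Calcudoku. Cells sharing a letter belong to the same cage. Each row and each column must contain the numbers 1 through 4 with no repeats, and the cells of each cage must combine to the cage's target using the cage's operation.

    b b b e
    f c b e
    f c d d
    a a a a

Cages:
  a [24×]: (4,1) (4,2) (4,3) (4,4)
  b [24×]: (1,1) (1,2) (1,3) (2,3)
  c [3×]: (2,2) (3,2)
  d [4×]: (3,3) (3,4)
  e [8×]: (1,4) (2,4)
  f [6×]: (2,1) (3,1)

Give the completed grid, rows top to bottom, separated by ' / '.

The only place for 2 in row 3 is (3,1).
Column 1 now contains 2, so (2,1) = 3.
3 is placed in row 2, so (2,2) = 1.
Column 2 now contains 1, which forces (3,2) = 3.
Cage b has product 24, leaving (1,1) = 1.
The 4 cells of cage b must have product 24; hence (1,3) = 3.
Column 1 already has 1, leaving (4,1) = 4.
Row 4 already has 4, leaving (4,2) = 2.
Row 4 already has 2, which forces (4,3) = 1.
Row 4 already has 1, so (4,4) = 3.
2 is placed in column 2, so (1,2) = 4.
4 is placed in row 1, so (1,4) = 2.
Cage b needs product 24, leaving (2,3) = 2.
2 is placed in column 4; hence (2,4) = 4.
Column 3 already has 1, leaving (3,3) = 4.
The two cells of cage d must have product 4; hence (3,4) = 1.

1 4 3 2 / 3 1 2 4 / 2 3 4 1 / 4 2 1 3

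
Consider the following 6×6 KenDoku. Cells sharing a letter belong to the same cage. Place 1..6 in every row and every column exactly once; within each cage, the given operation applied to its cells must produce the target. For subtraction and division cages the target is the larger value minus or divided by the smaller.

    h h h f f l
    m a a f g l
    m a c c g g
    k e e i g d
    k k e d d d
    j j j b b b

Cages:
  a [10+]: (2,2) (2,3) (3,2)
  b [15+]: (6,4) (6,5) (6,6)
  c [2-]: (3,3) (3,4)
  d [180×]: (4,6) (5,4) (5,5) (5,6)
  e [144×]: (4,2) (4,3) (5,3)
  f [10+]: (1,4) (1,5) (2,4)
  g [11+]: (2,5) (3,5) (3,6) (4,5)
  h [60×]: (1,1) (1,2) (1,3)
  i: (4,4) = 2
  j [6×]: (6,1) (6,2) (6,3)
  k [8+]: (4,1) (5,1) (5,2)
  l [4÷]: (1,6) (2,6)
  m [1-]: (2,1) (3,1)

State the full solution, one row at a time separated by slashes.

Cage e needs product 144, leaving (4,2) = 6.
Cage e has product 144, so (4,3) = 4.
I is a freebie, which forces (4,4) = 2.
Cage e needs product 144, so (5,3) = 6.
The 4 cells of cage d must have product 180, so (4,6) = 3.
The only place for 2 in column 6 is (3,6).
Column 6 needs a 6, and only (6,6) is open for it.
Column 6 needs a 5, and only (5,6) is open for it.
Cage k has sum 8, so (4,1) = 5.
Row 4 already has 5, so (4,5) = 1.
In row 2, 6 can only go at (2,4), so (2,4) = 6.
Cage f needs sum 10, leaving (1,4) = 1.
Cage f has sum 10, so (1,5) = 3.
Row 1 already has 1, leaving (1,6) = 4.
Column 6 already has 4, so (2,6) = 1.
3 is placed in column 5, leaving (5,5) = 4.
4 is placed in column 5; hence (6,5) = 5.
Row 1 now contains 4, which forces (1,1) = 6.
Column 5 now contains 5, so (2,5) = 2.
Column 5 now contains 5, leaving (3,5) = 6.
Row 5 now contains 4, leaving (5,4) = 3.
Row 6 now contains 5, which forces (6,4) = 4.
The 3 cells of cage a must have sum 10; hence (2,2) = 4.
Cage c's pair has difference 2; hence (3,3) = 3.
Column 4 now contains 3, which forces (3,4) = 5.
4 is placed in row 2, leaving (2,1) = 3.
Column 3 now contains 3; hence (2,3) = 5.
3 is placed in row 3, so (3,1) = 4.
3 is placed in row 3, leaving (3,2) = 1.
Column 2 now contains 1; hence (5,2) = 2.
Column 2 now contains 2, so (6,2) = 3.
Column 2 now contains 2; hence (1,2) = 5.
5 is placed in column 3, which forces (1,3) = 2.
Row 5 now contains 2; hence (5,1) = 1.
Column 1 already has 1, so (6,1) = 2.
2 is placed in column 3; hence (6,3) = 1.

6 5 2 1 3 4 / 3 4 5 6 2 1 / 4 1 3 5 6 2 / 5 6 4 2 1 3 / 1 2 6 3 4 5 / 2 3 1 4 5 6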